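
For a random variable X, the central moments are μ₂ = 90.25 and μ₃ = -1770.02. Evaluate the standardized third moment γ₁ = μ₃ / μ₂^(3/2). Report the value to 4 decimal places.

-2.0645

σ = √μ₂ = √90.25 = 9.50000
σ³ = μ₂^(3/2) = 857.37500
γ₁ = μ₃/σ³ = -1770.02 / 857.37500 ≈ -2.0645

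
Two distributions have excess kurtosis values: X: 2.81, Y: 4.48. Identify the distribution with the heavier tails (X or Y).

Higher excess kurtosis ⇒ heavier tails relative to the normal distribution.
2.81 vs 4.48: the larger is 4.48, so Y has heavier tails.

Y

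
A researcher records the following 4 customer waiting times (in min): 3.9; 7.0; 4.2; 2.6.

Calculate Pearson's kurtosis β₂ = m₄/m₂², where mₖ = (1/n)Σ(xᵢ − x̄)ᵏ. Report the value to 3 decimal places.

x̄ = 4.4250
Σ(xᵢ − x̄)² = 10.2875 ⇒ m₂ = 2.57188
Σ(xᵢ − x̄)⁴ = 55.1368 ⇒ m₄ = 13.78420
m₂² = 6.61454
β₂ = m₄/m₂² = 13.78420 / 6.61454 ≈ 2.084

2.084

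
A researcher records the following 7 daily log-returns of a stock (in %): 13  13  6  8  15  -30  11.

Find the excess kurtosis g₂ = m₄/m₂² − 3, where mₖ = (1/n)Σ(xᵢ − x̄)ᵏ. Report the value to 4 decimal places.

1.8096

x̄ = 5.1429
Σ(xᵢ − x̄)² = 1498.8571 ⇒ m₂ = 214.12245
Σ(xᵢ − x̄)⁴ = 1543582.5423 ⇒ m₄ = 220511.79175
m₂² = 45848.42316
g₂ = m₄/m₂² − 3 = 4.80958 − 3 ≈ 1.8096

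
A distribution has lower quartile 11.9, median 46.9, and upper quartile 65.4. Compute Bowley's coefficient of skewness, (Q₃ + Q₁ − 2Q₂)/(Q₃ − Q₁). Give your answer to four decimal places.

numerator: Q₃ + Q₁ − 2Q₂ = 65.4 + 11.9 − 2×46.9 = -16.5000
denominator: Q₃ − Q₁ = 65.4 − 11.9 = 53.5000
Bowley skewness = -16.5000 / 53.5000 ≈ -0.3084

-0.3084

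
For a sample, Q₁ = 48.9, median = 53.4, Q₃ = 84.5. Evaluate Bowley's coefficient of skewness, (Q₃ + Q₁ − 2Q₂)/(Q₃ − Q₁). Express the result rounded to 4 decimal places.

numerator: Q₃ + Q₁ − 2Q₂ = 84.5 + 48.9 − 2×53.4 = 26.6000
denominator: Q₃ − Q₁ = 84.5 − 48.9 = 35.6000
Bowley skewness = 26.6000 / 35.6000 ≈ 0.7472

0.7472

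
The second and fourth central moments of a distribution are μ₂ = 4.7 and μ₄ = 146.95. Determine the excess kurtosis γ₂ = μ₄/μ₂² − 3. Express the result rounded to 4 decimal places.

μ₂² = 4.7² = 22.09000
μ₄/μ₂² = 146.95 / 22.09000 = 6.65233
γ₂ = 6.65233 − 3 ≈ 3.6523

3.6523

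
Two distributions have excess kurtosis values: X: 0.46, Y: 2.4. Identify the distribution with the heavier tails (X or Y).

Higher excess kurtosis ⇒ heavier tails relative to the normal distribution.
0.46 vs 2.4: the larger is 2.4, so Y has heavier tails.

Y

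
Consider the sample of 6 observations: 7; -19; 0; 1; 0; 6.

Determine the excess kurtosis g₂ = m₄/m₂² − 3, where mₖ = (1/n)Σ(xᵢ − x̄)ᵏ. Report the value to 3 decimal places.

x̄ = -0.8333
Σ(xᵢ − x̄)² = 442.8333 ⇒ m₂ = 73.80556
Σ(xᵢ − x̄)⁴ = 114876.1528 ⇒ m₄ = 19146.02546
m₂² = 5447.26003
g₂ = m₄/m₂² − 3 = 3.51480 − 3 ≈ 0.515

0.515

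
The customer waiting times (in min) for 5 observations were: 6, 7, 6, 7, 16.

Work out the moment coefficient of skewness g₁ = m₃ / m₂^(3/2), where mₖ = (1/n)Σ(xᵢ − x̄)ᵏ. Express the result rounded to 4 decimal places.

1.4490

x̄ = (6 + 7 + 6 + 7 + 16) / 5 = 8.4000
deviations (xᵢ − x̄): -2.4000, -1.4000, -2.4000, -1.4000, 7.6000
Σ(xᵢ − x̄)² = 73.2000 ⇒ m₂ = 73.2000/5 = 14.64000
Σ(xᵢ − x̄)³ = 405.8400 ⇒ m₃ = 405.8400/5 = 81.16800
m₂^(3/2) = 14.64000^(1.5) = 56.01594
g₁ = m₃ / m₂^(3/2) = 81.16800 / 56.01594 ≈ 1.4490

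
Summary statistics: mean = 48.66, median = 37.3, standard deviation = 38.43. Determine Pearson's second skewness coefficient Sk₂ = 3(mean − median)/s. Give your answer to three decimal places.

Sk₂ = 3(48.66 − 37.3) / 38.43 = 3 × 11.3600 / 38.43
    = 34.0800 / 38.43 ≈ 0.887

0.887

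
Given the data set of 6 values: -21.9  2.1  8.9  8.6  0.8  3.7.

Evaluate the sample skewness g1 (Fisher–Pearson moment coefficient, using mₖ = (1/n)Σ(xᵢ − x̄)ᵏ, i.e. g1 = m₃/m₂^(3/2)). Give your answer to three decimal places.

-1.449

x̄ = (-21.9 + 2.1 + 8.9 + 8.6 + 0.8 + 3.7) / 6 = 0.3667
deviations (xᵢ − x̄): -22.2667, 1.7333, 8.5333, 8.2333, 0.4333, 3.3333
Σ(xᵢ − x̄)² = 650.7133 ⇒ m₂ = 650.7133/6 = 108.45222
Σ(xᵢ − x̄)³ = -9818.0884 ⇒ m₃ = -9818.0884/6 = -1636.34807
m₂^(3/2) = 108.45222^(1.5) = 1129.42574
g1 = m₃ / m₂^(3/2) = -1636.34807 / 1129.42574 ≈ -1.449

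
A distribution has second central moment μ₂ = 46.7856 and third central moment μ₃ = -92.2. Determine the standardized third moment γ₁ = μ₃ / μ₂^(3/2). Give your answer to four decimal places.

σ = √μ₂ = √46.7856 = 6.84000
σ³ = μ₂^(3/2) = 320.01350
γ₁ = μ₃/σ³ = -92.2 / 320.01350 ≈ -0.2881

-0.2881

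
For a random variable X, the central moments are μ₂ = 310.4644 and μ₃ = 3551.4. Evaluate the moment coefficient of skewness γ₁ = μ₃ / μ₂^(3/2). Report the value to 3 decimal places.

0.649

σ = √μ₂ = √310.4644 = 17.62000
σ³ = μ₂^(3/2) = 5470.38273
γ₁ = μ₃/σ³ = 3551.4 / 5470.38273 ≈ 0.649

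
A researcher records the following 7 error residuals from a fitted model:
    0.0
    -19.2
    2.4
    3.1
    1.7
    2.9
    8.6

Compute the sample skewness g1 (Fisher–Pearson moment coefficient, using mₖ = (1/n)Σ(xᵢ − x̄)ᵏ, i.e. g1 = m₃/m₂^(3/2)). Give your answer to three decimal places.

-1.632

x̄ = (0.0 - 19.2 + 2.4 + 3.1 + 1.7 + 2.9 + 8.6) / 7 = -0.0714
deviations (xᵢ − x̄): 0.0714, -19.1286, 2.4714, 3.1714, 1.7714, 2.9714, 8.6714
Σ(xᵢ − x̄)² = 469.2343 ⇒ m₂ = 469.2343/7 = 67.03347
Σ(xᵢ − x̄)³ = -6268.3622 ⇒ m₃ = -6268.3622/7 = -895.48032
m₂^(3/2) = 67.03347^(1.5) = 548.82963
g1 = m₃ / m₂^(3/2) = -895.48032 / 548.82963 ≈ -1.632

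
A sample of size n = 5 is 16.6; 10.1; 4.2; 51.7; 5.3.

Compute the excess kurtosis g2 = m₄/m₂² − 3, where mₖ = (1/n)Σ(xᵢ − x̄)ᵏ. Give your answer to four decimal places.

x̄ = 17.5800
Σ(xᵢ − x̄)² = 1550.9080 ⇒ m₂ = 310.18160
Σ(xᵢ − x̄)⁴ = 1413223.2965 ⇒ m₄ = 282644.65930
m₂² = 96212.62498
g2 = m₄/m₂² − 3 = 2.93771 − 3 ≈ -0.0623

-0.0623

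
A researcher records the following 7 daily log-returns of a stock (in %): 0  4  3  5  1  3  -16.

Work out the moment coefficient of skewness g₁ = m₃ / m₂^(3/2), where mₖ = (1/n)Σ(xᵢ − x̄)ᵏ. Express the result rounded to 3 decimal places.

-1.814

x̄ = (0 + 4 + 3 + 5 + 1 + 3 - 16) / 7 = 0.0000
deviations (xᵢ − x̄): 0.0000, 4.0000, 3.0000, 5.0000, 1.0000, 3.0000, -16.0000
Σ(xᵢ − x̄)² = 316.0000 ⇒ m₂ = 316.0000/7 = 45.14286
Σ(xᵢ − x̄)³ = -3852.0000 ⇒ m₃ = -3852.0000/7 = -550.28571
m₂^(3/2) = 45.14286^(1.5) = 303.30779
g₁ = m₃ / m₂^(3/2) = -550.28571 / 303.30779 ≈ -1.814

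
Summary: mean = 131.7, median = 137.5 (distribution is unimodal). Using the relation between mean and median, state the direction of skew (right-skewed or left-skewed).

mean − median = 131.7 − 137.5 = -5.8
mean < median ⇒ the longer tail is on the left ⇒ left-skewed (negatively skewed).

left-skewed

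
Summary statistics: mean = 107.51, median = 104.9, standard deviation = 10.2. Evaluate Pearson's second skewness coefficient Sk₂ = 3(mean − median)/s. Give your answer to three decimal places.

0.768

Sk₂ = 3(107.51 − 104.9) / 10.2 = 3 × 2.6100 / 10.2
    = 7.8300 / 10.2 ≈ 0.768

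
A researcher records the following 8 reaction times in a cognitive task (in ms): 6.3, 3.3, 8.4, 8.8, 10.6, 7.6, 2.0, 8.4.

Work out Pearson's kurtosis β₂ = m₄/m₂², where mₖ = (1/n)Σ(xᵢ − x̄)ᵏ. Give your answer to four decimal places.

x̄ = 6.9250
Σ(xᵢ − x̄)² = 59.6150 ⇒ m₂ = 7.45188
Σ(xᵢ − x̄)⁴ = 965.5998 ⇒ m₄ = 120.69997
m₂² = 55.53044
β₂ = m₄/m₂² = 120.69997 / 55.53044 ≈ 2.1736

2.1736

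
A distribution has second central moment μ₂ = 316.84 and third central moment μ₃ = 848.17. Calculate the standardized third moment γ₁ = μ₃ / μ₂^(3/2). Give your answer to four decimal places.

σ = √μ₂ = √316.84 = 17.80000
σ³ = μ₂^(3/2) = 5639.75200
γ₁ = μ₃/σ³ = 848.17 / 5639.75200 ≈ 0.1504

0.1504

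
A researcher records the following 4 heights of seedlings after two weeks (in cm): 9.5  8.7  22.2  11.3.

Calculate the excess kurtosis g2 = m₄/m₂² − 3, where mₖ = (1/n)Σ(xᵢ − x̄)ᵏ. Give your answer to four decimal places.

-0.7504

x̄ = 12.9250
Σ(xᵢ − x̄)² = 118.2475 ⇒ m₂ = 29.56187
Σ(xᵢ − x̄)⁴ = 7863.6334 ⇒ m₄ = 1965.90836
m₂² = 873.90445
g2 = m₄/m₂² − 3 = 2.24957 − 3 ≈ -0.7504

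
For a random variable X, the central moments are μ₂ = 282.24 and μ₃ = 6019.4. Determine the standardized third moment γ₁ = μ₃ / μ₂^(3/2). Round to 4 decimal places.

σ = √μ₂ = √282.24 = 16.80000
σ³ = μ₂^(3/2) = 4741.63200
γ₁ = μ₃/σ³ = 6019.4 / 4741.63200 ≈ 1.2695

1.2695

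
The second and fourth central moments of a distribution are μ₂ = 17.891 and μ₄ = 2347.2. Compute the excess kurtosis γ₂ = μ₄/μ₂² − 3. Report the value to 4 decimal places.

μ₂² = 17.891² = 320.08788
μ₄/μ₂² = 2347.2 / 320.08788 = 7.33299
γ₂ = 7.33299 − 3 ≈ 4.3330

4.3330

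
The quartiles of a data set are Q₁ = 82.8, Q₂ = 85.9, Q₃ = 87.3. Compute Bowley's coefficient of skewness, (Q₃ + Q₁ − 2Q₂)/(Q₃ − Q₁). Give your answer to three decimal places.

-0.378

numerator: Q₃ + Q₁ − 2Q₂ = 87.3 + 82.8 − 2×85.9 = -1.7000
denominator: Q₃ − Q₁ = 87.3 − 82.8 = 4.5000
Bowley skewness = -1.7000 / 4.5000 ≈ -0.378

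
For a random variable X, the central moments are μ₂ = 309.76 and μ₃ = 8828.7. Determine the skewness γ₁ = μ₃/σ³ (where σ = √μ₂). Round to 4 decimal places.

σ = √μ₂ = √309.76 = 17.60000
σ³ = μ₂^(3/2) = 5451.77600
γ₁ = μ₃/σ³ = 8828.7 / 5451.77600 ≈ 1.6194

1.6194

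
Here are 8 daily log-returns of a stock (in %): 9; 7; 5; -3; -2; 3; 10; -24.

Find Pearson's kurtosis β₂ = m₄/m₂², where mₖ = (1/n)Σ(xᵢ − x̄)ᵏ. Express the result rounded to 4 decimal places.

x̄ = 0.6250
Σ(xᵢ − x̄)² = 849.8750 ⇒ m₂ = 106.23438
Σ(xᵢ − x̄)⁴ = 382624.0566 ⇒ m₄ = 47828.00708
m₂² = 11285.74243
β₂ = m₄/m₂² = 47828.00708 / 11285.74243 ≈ 4.2379

4.2379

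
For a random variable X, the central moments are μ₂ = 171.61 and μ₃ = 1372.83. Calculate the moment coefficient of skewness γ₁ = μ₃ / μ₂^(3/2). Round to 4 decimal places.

0.6107

σ = √μ₂ = √171.61 = 13.10000
σ³ = μ₂^(3/2) = 2248.09100
γ₁ = μ₃/σ³ = 1372.83 / 2248.09100 ≈ 0.6107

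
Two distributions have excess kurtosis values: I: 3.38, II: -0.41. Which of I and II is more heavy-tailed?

I

Higher excess kurtosis ⇒ heavier tails relative to the normal distribution.
3.38 vs -0.41: the larger is 3.38, so I has heavier tails. (I is leptokurtic — heavier-than-normal tails; the other is platykurtic.)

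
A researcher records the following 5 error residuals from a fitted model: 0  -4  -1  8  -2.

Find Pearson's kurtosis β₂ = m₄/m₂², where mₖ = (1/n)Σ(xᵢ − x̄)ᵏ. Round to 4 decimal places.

x̄ = 0.2000
Σ(xᵢ − x̄)² = 84.8000 ⇒ m₂ = 16.96000
Σ(xᵢ − x̄)⁴ = 4038.1760 ⇒ m₄ = 807.63520
m₂² = 287.64160
β₂ = m₄/m₂² = 807.63520 / 287.64160 ≈ 2.8078

2.8078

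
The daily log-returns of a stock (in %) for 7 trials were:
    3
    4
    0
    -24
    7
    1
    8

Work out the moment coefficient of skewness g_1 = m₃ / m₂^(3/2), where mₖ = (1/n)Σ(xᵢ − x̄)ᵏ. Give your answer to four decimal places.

x̄ = (3 + 4 + 0 - 24 + 7 + 1 + 8) / 7 = -0.1429
deviations (xᵢ − x̄): 3.1429, 4.1429, 0.1429, -23.8571, 7.1429, 1.1429, 8.1429
Σ(xᵢ − x̄)² = 714.8571 ⇒ m₂ = 714.8571/7 = 102.12245
Σ(xᵢ − x̄)³ = -12570.6122 ⇒ m₃ = -12570.6122/7 = -1795.80175
m₂^(3/2) = 102.12245^(1.5) = 1032.00507
g_1 = m₃ / m₂^(3/2) = -1795.80175 / 1032.00507 ≈ -1.7401

-1.7401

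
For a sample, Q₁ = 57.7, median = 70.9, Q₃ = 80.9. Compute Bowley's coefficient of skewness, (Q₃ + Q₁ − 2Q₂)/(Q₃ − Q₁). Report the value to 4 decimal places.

-0.1379

numerator: Q₃ + Q₁ − 2Q₂ = 80.9 + 57.7 − 2×70.9 = -3.2000
denominator: Q₃ − Q₁ = 80.9 − 57.7 = 23.2000
Bowley skewness = -3.2000 / 23.2000 ≈ -0.1379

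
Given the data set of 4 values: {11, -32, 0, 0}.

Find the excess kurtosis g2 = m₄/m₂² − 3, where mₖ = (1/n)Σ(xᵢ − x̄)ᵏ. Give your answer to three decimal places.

x̄ = -5.2500
Σ(xᵢ − x̄)² = 1034.7500 ⇒ m₂ = 258.68750
Σ(xᵢ − x̄)⁴ = 583278.0781 ⇒ m₄ = 145819.51953
m₂² = 66919.22266
g2 = m₄/m₂² − 3 = 2.17904 − 3 ≈ -0.821

-0.821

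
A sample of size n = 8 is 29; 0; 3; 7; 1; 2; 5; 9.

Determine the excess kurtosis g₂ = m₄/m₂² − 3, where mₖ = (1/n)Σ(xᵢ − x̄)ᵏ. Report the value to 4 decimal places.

2.0034

x̄ = 7.0000
Σ(xᵢ − x̄)² = 618.0000 ⇒ m₂ = 77.25000
Σ(xᵢ − x̄)⁴ = 238866.0000 ⇒ m₄ = 29858.25000
m₂² = 5967.56250
g₂ = m₄/m₂² − 3 = 5.00342 − 3 ≈ 2.0034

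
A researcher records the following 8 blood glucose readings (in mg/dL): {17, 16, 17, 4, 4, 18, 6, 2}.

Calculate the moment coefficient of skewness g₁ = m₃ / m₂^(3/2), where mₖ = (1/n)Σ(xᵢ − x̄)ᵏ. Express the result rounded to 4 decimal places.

-0.0510

x̄ = (17 + 16 + 17 + 4 + 4 + 18 + 6 + 2) / 8 = 10.5000
deviations (xᵢ − x̄): 6.5000, 5.5000, 6.5000, -6.5000, -6.5000, 7.5000, -4.5000, -8.5000
Σ(xᵢ − x̄)² = 348.0000 ⇒ m₂ = 348.0000/8 = 43.50000
Σ(xᵢ − x̄)³ = -117.0000 ⇒ m₃ = -117.0000/8 = -14.62500
m₂^(3/2) = 43.50000^(1.5) = 286.90220
g₁ = m₃ / m₂^(3/2) = -14.62500 / 286.90220 ≈ -0.0510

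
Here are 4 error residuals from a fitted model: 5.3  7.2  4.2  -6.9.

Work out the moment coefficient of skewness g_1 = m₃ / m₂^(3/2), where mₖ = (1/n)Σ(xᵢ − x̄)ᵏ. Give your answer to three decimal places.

-1.022

x̄ = (5.3 + 7.2 + 4.2 - 6.9) / 4 = 2.4500
deviations (xᵢ − x̄): 2.8500, 4.7500, 1.7500, -9.3500
Σ(xᵢ − x̄)² = 121.1700 ⇒ m₂ = 121.1700/4 = 30.29250
Σ(xᵢ − x̄)³ = -681.7200 ⇒ m₃ = -681.7200/4 = -170.43000
m₂^(3/2) = 30.29250^(1.5) = 166.72575
g_1 = m₃ / m₂^(3/2) = -170.43000 / 166.72575 ≈ -1.022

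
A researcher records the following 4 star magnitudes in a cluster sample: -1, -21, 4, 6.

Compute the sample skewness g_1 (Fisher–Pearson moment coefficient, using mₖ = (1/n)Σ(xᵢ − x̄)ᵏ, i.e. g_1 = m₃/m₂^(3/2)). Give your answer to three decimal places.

-0.970

x̄ = (-1 - 21 + 4 + 6) / 4 = -3.0000
deviations (xᵢ − x̄): 2.0000, -18.0000, 7.0000, 9.0000
Σ(xᵢ − x̄)² = 458.0000 ⇒ m₂ = 458.0000/4 = 114.50000
Σ(xᵢ − x̄)³ = -4752.0000 ⇒ m₃ = -4752.0000/4 = -1188.00000
m₂^(3/2) = 114.50000^(1.5) = 1225.20350
g_1 = m₃ / m₂^(3/2) = -1188.00000 / 1225.20350 ≈ -0.970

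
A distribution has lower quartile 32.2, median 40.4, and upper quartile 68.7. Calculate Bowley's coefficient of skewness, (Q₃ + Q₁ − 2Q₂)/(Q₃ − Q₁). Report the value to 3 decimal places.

0.551

numerator: Q₃ + Q₁ − 2Q₂ = 68.7 + 32.2 − 2×40.4 = 20.1000
denominator: Q₃ − Q₁ = 68.7 − 32.2 = 36.5000
Bowley skewness = 20.1000 / 36.5000 ≈ 0.551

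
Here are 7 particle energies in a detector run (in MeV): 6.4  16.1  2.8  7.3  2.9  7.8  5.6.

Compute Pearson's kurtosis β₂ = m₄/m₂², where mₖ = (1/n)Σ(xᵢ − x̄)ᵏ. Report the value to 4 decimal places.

3.6226

x̄ = 6.9857
Σ(xᵢ − x̄)² = 120.3086 ⇒ m₂ = 17.18694
Σ(xᵢ − x̄)⁴ = 7490.5289 ⇒ m₄ = 1070.07556
m₂² = 295.39086
β₂ = m₄/m₂² = 1070.07556 / 295.39086 ≈ 3.6226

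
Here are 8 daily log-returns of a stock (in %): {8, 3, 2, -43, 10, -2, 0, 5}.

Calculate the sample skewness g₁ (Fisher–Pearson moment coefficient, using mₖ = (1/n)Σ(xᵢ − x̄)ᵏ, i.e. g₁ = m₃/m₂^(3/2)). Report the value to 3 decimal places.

-2.023

x̄ = (8 + 3 + 2 - 43 + 10 - 2 + 0 + 5) / 8 = -2.1250
deviations (xᵢ − x̄): 10.1250, 5.1250, 4.1250, -40.8750, 12.1250, 0.1250, 2.1250, 7.1250
Σ(xᵢ − x̄)² = 2018.8750 ⇒ m₂ = 2018.8750/8 = 252.35938
Σ(xᵢ − x̄)³ = -64895.9063 ⇒ m₃ = -64895.9063/8 = -8111.98828
m₂^(3/2) = 252.35938^(1.5) = 4008.93638
g₁ = m₃ / m₂^(3/2) = -8111.98828 / 4008.93638 ≈ -2.023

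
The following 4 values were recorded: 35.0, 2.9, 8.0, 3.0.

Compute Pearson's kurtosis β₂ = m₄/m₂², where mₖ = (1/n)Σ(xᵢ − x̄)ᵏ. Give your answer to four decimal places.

x̄ = 12.2250
Σ(xᵢ − x̄)² = 708.6075 ⇒ m₂ = 177.15188
Σ(xᵢ − x̄)⁴ = 284172.3803 ⇒ m₄ = 71043.09507
m₂² = 31382.78682
β₂ = m₄/m₂² = 71043.09507 / 31382.78682 ≈ 2.2638

2.2638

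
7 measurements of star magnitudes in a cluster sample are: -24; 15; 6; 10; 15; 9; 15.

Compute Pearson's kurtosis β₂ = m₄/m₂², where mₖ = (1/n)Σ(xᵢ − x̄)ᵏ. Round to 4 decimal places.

4.5785

x̄ = 6.5714
Σ(xᵢ − x̄)² = 1165.7143 ⇒ m₂ = 166.53061
Σ(xᵢ − x̄)⁴ = 888813.5160 ⇒ m₄ = 126973.35943
m₂² = 27732.44481
β₂ = m₄/m₂² = 126973.35943 / 27732.44481 ≈ 4.5785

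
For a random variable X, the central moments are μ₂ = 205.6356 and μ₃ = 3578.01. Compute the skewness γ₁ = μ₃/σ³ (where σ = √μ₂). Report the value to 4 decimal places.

1.2134

σ = √μ₂ = √205.6356 = 14.34000
σ³ = μ₂^(3/2) = 2948.81450
γ₁ = μ₃/σ³ = 3578.01 / 2948.81450 ≈ 1.2134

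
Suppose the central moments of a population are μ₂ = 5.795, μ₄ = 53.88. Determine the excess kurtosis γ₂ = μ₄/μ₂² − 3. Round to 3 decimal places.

μ₂² = 5.795² = 33.58203
μ₄/μ₂² = 53.88 / 33.58203 = 1.60443
γ₂ = 1.60443 − 3 ≈ -1.396

-1.396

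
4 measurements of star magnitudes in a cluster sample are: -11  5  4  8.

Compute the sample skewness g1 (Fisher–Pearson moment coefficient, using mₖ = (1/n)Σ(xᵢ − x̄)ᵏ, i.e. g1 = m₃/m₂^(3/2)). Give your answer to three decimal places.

-1.014

x̄ = (-11 + 5 + 4 + 8) / 4 = 1.5000
deviations (xᵢ − x̄): -12.5000, 3.5000, 2.5000, 6.5000
Σ(xᵢ − x̄)² = 217.0000 ⇒ m₂ = 217.0000/4 = 54.25000
Σ(xᵢ − x̄)³ = -1620.0000 ⇒ m₃ = -1620.0000/4 = -405.00000
m₂^(3/2) = 54.25000^(1.5) = 399.57620
g1 = m₃ / m₂^(3/2) = -405.00000 / 399.57620 ≈ -1.014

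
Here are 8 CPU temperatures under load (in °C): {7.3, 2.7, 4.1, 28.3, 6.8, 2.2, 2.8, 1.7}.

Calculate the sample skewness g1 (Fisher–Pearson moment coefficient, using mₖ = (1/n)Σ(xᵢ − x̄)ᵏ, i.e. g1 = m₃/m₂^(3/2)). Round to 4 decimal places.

x̄ = (7.3 + 2.7 + 4.1 + 28.3 + 6.8 + 2.2 + 2.8 + 1.7) / 8 = 6.9875
deviations (xᵢ − x̄): 0.3125, -4.2875, -2.8875, 21.3125, -0.1875, -4.7875, -4.1875, -5.2875
Σ(xᵢ − x̄)² = 549.4888 ⇒ m₂ = 549.4888/8 = 68.68609
Σ(xᵢ − x̄)³ = 9246.7688 ⇒ m₃ = 9246.7688/8 = 1155.84611
m₂^(3/2) = 68.68609^(1.5) = 569.25025
g1 = m₃ / m₂^(3/2) = 1155.84611 / 569.25025 ≈ 2.0305

2.0305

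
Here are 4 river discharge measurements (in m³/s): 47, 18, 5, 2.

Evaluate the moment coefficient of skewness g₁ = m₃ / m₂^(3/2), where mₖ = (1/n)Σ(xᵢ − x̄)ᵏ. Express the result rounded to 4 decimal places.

x̄ = (47 + 18 + 5 + 2) / 4 = 18.0000
deviations (xᵢ − x̄): 29.0000, 0.0000, -13.0000, -16.0000
Σ(xᵢ − x̄)² = 1266.0000 ⇒ m₂ = 1266.0000/4 = 316.50000
Σ(xᵢ − x̄)³ = 18096.0000 ⇒ m₃ = 18096.0000/4 = 4524.00000
m₂^(3/2) = 316.50000^(1.5) = 5630.67644
g₁ = m₃ / m₂^(3/2) = 4524.00000 / 5630.67644 ≈ 0.8035

0.8035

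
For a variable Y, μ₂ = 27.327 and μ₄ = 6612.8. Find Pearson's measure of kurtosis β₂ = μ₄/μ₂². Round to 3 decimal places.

μ₂² = 27.327² = 746.76493
μ₄/μ₂² = 6612.8 / 746.76493 = 8.85526
β₂ ≈ 8.855

8.855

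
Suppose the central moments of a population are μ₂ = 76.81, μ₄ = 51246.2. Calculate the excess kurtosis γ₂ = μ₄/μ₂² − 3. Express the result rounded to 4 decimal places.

5.6861

μ₂² = 76.81² = 5899.77610
μ₄/μ₂² = 51246.2 / 5899.77610 = 8.68613
γ₂ = 8.68613 − 3 ≈ 5.6861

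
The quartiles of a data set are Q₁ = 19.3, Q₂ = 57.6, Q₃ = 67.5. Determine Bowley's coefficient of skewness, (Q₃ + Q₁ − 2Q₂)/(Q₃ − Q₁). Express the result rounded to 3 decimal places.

-0.589

numerator: Q₃ + Q₁ − 2Q₂ = 67.5 + 19.3 − 2×57.6 = -28.4000
denominator: Q₃ − Q₁ = 67.5 − 19.3 = 48.2000
Bowley skewness = -28.4000 / 48.2000 ≈ -0.589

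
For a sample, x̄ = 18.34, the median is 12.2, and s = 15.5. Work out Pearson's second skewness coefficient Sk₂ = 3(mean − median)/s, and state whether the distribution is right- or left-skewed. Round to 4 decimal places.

Sk₂ = 3(18.34 − 12.2) / 15.5 = 3 × 6.1400 / 15.5
    = 18.4200 / 15.5 ≈ 1.1884
Sk₂ > 0 ⇒ mean > median ⇒ right-skewed (positive skew).

1.1884, right-skewed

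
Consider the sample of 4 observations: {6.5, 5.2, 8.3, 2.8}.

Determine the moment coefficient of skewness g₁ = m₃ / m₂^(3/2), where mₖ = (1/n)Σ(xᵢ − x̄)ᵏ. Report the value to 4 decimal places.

-0.1997

x̄ = (6.5 + 5.2 + 8.3 + 2.8) / 4 = 5.7000
deviations (xᵢ − x̄): 0.8000, -0.5000, 2.6000, -2.9000
Σ(xᵢ − x̄)² = 16.0600 ⇒ m₂ = 16.0600/4 = 4.01500
Σ(xᵢ − x̄)³ = -6.4260 ⇒ m₃ = -6.4260/4 = -1.60650
m₂^(3/2) = 4.01500^(1.5) = 8.04504
g₁ = m₃ / m₂^(3/2) = -1.60650 / 8.04504 ≈ -0.1997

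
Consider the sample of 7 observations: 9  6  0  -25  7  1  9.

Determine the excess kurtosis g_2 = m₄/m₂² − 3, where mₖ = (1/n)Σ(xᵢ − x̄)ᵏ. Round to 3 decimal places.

1.360

x̄ = 1.0000
Σ(xᵢ − x̄)² = 866.0000 ⇒ m₂ = 123.71429
Σ(xᵢ − x̄)⁴ = 467090.0000 ⇒ m₄ = 66727.14286
m₂² = 15305.22449
g_2 = m₄/m₂² − 3 = 4.35976 − 3 ≈ 1.360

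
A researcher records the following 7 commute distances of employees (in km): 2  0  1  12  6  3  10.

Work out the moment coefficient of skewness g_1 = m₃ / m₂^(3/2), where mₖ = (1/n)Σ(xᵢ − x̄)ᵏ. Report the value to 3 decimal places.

x̄ = (2 + 0 + 1 + 12 + 6 + 3 + 10) / 7 = 4.8571
deviations (xᵢ − x̄): -2.8571, -4.8571, -3.8571, 7.1429, 1.1429, -1.8571, 5.1429
Σ(xᵢ − x̄)² = 128.8571 ⇒ m₂ = 128.8571/7 = 18.40816
Σ(xᵢ − x̄)³ = 300.2449 ⇒ m₃ = 300.2449/7 = 42.89213
m₂^(3/2) = 18.40816^(1.5) = 78.97974
g_1 = m₃ / m₂^(3/2) = 42.89213 / 78.97974 ≈ 0.543

0.543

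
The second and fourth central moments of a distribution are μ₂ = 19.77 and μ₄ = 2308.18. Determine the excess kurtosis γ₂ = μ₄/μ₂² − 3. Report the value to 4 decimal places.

2.9055

μ₂² = 19.77² = 390.85290
μ₄/μ₂² = 2308.18 / 390.85290 = 5.90550
γ₂ = 5.90550 − 3 ≈ 2.9055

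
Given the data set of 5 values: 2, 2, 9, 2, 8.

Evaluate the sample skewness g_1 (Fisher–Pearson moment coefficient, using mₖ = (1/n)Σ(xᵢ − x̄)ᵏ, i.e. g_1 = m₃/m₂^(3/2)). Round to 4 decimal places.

0.4380

x̄ = (2 + 2 + 9 + 2 + 8) / 5 = 4.6000
deviations (xᵢ − x̄): -2.6000, -2.6000, 4.4000, -2.6000, 3.4000
Σ(xᵢ − x̄)² = 51.2000 ⇒ m₂ = 51.2000/5 = 10.24000
Σ(xᵢ − x̄)³ = 71.7600 ⇒ m₃ = 71.7600/5 = 14.35200
m₂^(3/2) = 10.24000^(1.5) = 32.76800
g_1 = m₃ / m₂^(3/2) = 14.35200 / 32.76800 ≈ 0.4380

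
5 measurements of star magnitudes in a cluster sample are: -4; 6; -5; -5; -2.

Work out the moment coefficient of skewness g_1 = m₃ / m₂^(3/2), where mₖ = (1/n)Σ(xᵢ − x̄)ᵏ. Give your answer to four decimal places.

x̄ = (-4 + 6 - 5 - 5 - 2) / 5 = -2.0000
deviations (xᵢ − x̄): -2.0000, 8.0000, -3.0000, -3.0000, 0.0000
Σ(xᵢ − x̄)² = 86.0000 ⇒ m₂ = 86.0000/5 = 17.20000
Σ(xᵢ − x̄)³ = 450.0000 ⇒ m₃ = 450.0000/5 = 90.00000
m₂^(3/2) = 17.20000^(1.5) = 71.33336
g_1 = m₃ / m₂^(3/2) = 90.00000 / 71.33336 ≈ 1.2617

1.2617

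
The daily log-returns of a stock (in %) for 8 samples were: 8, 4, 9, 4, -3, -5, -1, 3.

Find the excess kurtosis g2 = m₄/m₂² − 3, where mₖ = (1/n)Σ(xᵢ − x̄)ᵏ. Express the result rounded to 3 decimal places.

x̄ = 2.3750
Σ(xᵢ − x̄)² = 175.8750 ⇒ m₂ = 21.98438
Σ(xᵢ − x̄)⁴ = 6864.3691 ⇒ m₄ = 858.04614
m₂² = 483.31274
g2 = m₄/m₂² − 3 = 1.77534 − 3 ≈ -1.225

-1.225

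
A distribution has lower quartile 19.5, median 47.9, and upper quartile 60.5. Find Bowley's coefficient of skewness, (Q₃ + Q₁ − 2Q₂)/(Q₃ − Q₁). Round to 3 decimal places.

-0.385

numerator: Q₃ + Q₁ − 2Q₂ = 60.5 + 19.5 − 2×47.9 = -15.8000
denominator: Q₃ − Q₁ = 60.5 − 19.5 = 41.0000
Bowley skewness = -15.8000 / 41.0000 ≈ -0.385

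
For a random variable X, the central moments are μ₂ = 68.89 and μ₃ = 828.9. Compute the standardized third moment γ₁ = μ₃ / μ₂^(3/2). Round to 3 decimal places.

σ = √μ₂ = √68.89 = 8.30000
σ³ = μ₂^(3/2) = 571.78700
γ₁ = μ₃/σ³ = 828.9 / 571.78700 ≈ 1.450

1.450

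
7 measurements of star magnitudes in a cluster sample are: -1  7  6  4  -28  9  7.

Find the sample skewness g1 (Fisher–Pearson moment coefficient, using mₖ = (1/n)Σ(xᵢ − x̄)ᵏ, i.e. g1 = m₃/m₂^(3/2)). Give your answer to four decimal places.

-1.8032

x̄ = (-1 + 7 + 6 + 4 - 28 + 9 + 7) / 7 = 0.5714
deviations (xᵢ − x̄): -1.5714, 6.4286, 5.4286, 3.4286, -28.5714, 8.4286, 6.4286
Σ(xᵢ − x̄)² = 1013.7143 ⇒ m₂ = 1013.7143/7 = 144.81633
Σ(xᵢ − x̄)³ = -21997.1020 ⇒ m₃ = -21997.1020/7 = -3142.44315
m₂^(3/2) = 144.81633^(1.5) = 1742.71468
g1 = m₃ / m₂^(3/2) = -3142.44315 / 1742.71468 ≈ -1.8032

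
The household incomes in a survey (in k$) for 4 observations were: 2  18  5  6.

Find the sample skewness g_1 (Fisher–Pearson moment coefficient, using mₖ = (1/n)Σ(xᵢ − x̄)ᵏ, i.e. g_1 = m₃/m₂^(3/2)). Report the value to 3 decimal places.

x̄ = (2 + 18 + 5 + 6) / 4 = 7.7500
deviations (xᵢ − x̄): -5.7500, 10.2500, -2.7500, -1.7500
Σ(xᵢ − x̄)² = 148.7500 ⇒ m₂ = 148.7500/4 = 37.18750
Σ(xᵢ − x̄)³ = 860.6250 ⇒ m₃ = 860.6250/4 = 215.15625
m₂^(3/2) = 37.18750^(1.5) = 226.77516
g_1 = m₃ / m₂^(3/2) = 215.15625 / 226.77516 ≈ 0.949

0.949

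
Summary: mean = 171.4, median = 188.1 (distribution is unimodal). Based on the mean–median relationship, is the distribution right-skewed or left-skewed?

left-skewed

mean − median = 171.4 − 188.1 = -16.7
mean < median ⇒ the longer tail is on the left ⇒ left-skewed (negatively skewed).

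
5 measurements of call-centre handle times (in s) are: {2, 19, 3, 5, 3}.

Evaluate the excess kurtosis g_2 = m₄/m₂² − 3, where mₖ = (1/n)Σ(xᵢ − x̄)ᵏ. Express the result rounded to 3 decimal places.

x̄ = 6.4000
Σ(xᵢ − x̄)² = 203.2000 ⇒ m₂ = 40.64000
Σ(xᵢ − x̄)⁴ = 25850.6560 ⇒ m₄ = 5170.13120
m₂² = 1651.60960
g_2 = m₄/m₂² − 3 = 3.13036 − 3 ≈ 0.130

0.130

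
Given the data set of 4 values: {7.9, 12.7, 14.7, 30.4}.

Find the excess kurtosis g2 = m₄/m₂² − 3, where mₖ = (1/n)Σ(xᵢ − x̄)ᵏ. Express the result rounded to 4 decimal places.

x̄ = 16.4250
Σ(xᵢ − x̄)² = 284.8275 ⇒ m₂ = 71.20688
Σ(xᵢ − x̄)⁴ = 43625.4679 ⇒ m₄ = 10906.36698
m₂² = 5070.41905
g2 = m₄/m₂² − 3 = 2.15098 − 3 ≈ -0.8490

-0.8490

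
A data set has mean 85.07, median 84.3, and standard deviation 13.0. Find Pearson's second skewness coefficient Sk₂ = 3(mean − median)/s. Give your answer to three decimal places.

0.178

Sk₂ = 3(85.07 − 84.3) / 13.0 = 3 × 0.7700 / 13.0
    = 2.3100 / 13.0 ≈ 0.178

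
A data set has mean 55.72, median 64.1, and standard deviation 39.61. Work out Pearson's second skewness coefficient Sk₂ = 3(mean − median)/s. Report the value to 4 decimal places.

Sk₂ = 3(55.72 − 64.1) / 39.61 = 3 × -8.3800 / 39.61
    = -25.1400 / 39.61 ≈ -0.6347

-0.6347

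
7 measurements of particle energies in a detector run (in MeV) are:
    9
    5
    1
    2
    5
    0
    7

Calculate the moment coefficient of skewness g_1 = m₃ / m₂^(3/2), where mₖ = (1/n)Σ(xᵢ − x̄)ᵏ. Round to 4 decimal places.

x̄ = (9 + 5 + 1 + 2 + 5 + 0 + 7) / 7 = 4.1429
deviations (xᵢ − x̄): 4.8571, 0.8571, -3.1429, -2.1429, 0.8571, -4.1429, 2.8571
Σ(xᵢ − x̄)² = 64.8571 ⇒ m₂ = 64.8571/7 = 9.26531
Σ(xᵢ − x̄)³ = 27.1837 ⇒ m₃ = 27.1837/7 = 3.88338
m₂^(3/2) = 9.26531^(1.5) = 28.20263
g_1 = m₃ / m₂^(3/2) = 3.88338 / 28.20263 ≈ 0.1377

0.1377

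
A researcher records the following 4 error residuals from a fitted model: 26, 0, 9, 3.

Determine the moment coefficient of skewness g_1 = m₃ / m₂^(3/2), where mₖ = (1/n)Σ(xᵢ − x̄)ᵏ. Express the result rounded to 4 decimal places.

x̄ = (26 + 0 + 9 + 3) / 4 = 9.5000
deviations (xᵢ − x̄): 16.5000, -9.5000, -0.5000, -6.5000
Σ(xᵢ − x̄)² = 405.0000 ⇒ m₂ = 405.0000/4 = 101.25000
Σ(xᵢ − x̄)³ = 3360.0000 ⇒ m₃ = 3360.0000/4 = 840.00000
m₂^(3/2) = 101.25000^(1.5) = 1018.80847
g_1 = m₃ / m₂^(3/2) = 840.00000 / 1018.80847 ≈ 0.8245

0.8245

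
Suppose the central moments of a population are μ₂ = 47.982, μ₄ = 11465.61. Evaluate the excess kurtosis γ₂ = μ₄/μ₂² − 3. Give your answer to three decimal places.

1.980

μ₂² = 47.982² = 2302.27232
μ₄/μ₂² = 11465.61 / 2302.27232 = 4.98013
γ₂ = 4.98013 − 3 ≈ 1.980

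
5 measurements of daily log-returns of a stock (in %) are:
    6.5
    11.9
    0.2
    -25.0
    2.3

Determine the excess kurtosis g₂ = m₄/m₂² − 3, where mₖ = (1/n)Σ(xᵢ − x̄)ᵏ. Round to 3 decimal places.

-0.179

x̄ = -0.8200
Σ(xᵢ − x̄)² = 810.8280 ⇒ m₂ = 162.16560
Σ(xᵢ − x̄)⁴ = 370987.4521 ⇒ m₄ = 74197.49043
m₂² = 26297.68182
g₂ = m₄/m₂² − 3 = 2.82145 − 3 ≈ -0.179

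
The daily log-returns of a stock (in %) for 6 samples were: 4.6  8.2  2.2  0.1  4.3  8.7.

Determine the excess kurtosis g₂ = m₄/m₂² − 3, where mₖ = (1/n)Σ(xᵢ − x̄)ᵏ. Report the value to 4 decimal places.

-1.2817

x̄ = 4.6833
Σ(xᵢ − x̄)² = 55.8283 ⇒ m₂ = 9.30472
Σ(xᵢ − x̄)⁴ = 892.5793 ⇒ m₄ = 148.76321
m₂² = 86.57786
g₂ = m₄/m₂² − 3 = 1.71826 − 3 ≈ -1.2817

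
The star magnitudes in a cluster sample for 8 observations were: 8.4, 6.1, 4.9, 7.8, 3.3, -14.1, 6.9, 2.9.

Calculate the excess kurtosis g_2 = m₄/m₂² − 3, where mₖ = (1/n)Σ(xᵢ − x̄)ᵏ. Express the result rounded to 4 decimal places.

x̄ = 3.2750
Σ(xᵢ − x̄)² = 372.5350 ⇒ m₂ = 46.56688
Σ(xᵢ − x̄)⁴ = 92490.4428 ⇒ m₄ = 11561.30535
m₂² = 2168.47385
g_2 = m₄/m₂² − 3 = 5.33154 − 3 ≈ 2.3315

2.3315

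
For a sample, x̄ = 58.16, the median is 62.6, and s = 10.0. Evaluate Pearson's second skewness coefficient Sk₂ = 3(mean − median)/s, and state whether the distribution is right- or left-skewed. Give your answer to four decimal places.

-1.3320, left-skewed

Sk₂ = 3(58.16 − 62.6) / 10.0 = 3 × -4.4400 / 10.0
    = -13.3200 / 10.0 ≈ -1.3320
Sk₂ < 0 ⇒ mean < median ⇒ left-skewed (negative skew).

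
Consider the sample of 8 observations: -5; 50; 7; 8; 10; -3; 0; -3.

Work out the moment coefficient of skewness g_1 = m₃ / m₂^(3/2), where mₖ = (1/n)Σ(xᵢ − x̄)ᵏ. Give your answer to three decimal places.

x̄ = (-5 + 50 + 7 + 8 + 10 - 3 + 0 - 3) / 8 = 8.0000
deviations (xᵢ − x̄): -13.0000, 42.0000, -1.0000, 0.0000, 2.0000, -11.0000, -8.0000, -11.0000
Σ(xᵢ − x̄)² = 2244.0000 ⇒ m₂ = 2244.0000/8 = 280.50000
Σ(xᵢ − x̄)³ = 68724.0000 ⇒ m₃ = 68724.0000/8 = 8590.50000
m₂^(3/2) = 280.50000^(1.5) = 4697.85165
g_1 = m₃ / m₂^(3/2) = 8590.50000 / 4697.85165 ≈ 1.829

1.829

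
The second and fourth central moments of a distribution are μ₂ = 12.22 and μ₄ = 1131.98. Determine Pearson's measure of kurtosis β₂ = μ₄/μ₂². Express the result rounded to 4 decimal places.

7.5805

μ₂² = 12.22² = 149.32840
μ₄/μ₂² = 1131.98 / 149.32840 = 7.58047
β₂ ≈ 7.5805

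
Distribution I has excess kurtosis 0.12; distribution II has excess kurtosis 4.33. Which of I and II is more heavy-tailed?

Higher excess kurtosis ⇒ heavier tails relative to the normal distribution.
0.12 vs 4.33: the larger is 4.33, so II has heavier tails.

II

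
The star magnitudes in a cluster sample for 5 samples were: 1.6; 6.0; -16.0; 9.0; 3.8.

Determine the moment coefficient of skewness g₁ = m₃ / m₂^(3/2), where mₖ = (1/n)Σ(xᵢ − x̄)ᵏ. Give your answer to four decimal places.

x̄ = (1.6 + 6.0 - 16.0 + 9.0 + 3.8) / 5 = 0.8800
deviations (xᵢ − x̄): 0.7200, 5.1200, -16.8800, 8.1200, 2.9200
Σ(xᵢ − x̄)² = 386.1280 ⇒ m₂ = 386.1280/5 = 77.22560
Σ(xᵢ − x̄)³ = -4114.8173 ⇒ m₃ = -4114.8173/5 = -822.96346
m₂^(3/2) = 77.22560^(1.5) = 678.64388
g₁ = m₃ / m₂^(3/2) = -822.96346 / 678.64388 ≈ -1.2127

-1.2127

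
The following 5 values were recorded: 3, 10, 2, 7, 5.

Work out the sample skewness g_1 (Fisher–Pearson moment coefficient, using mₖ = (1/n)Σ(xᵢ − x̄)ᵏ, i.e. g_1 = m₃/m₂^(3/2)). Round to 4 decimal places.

x̄ = (3 + 10 + 2 + 7 + 5) / 5 = 5.4000
deviations (xᵢ − x̄): -2.4000, 4.6000, -3.4000, 1.6000, -0.4000
Σ(xᵢ − x̄)² = 41.2000 ⇒ m₂ = 41.2000/5 = 8.24000
Σ(xᵢ − x̄)³ = 48.2400 ⇒ m₃ = 48.2400/5 = 9.64800
m₂^(3/2) = 8.24000^(1.5) = 23.65325
g_1 = m₃ / m₂^(3/2) = 9.64800 / 23.65325 ≈ 0.4079

0.4079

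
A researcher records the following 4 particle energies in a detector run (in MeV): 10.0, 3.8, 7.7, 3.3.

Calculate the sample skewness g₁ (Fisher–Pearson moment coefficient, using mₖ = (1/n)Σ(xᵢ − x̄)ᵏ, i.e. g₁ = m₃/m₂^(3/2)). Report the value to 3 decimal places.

x̄ = (10.0 + 3.8 + 7.7 + 3.3) / 4 = 6.2000
deviations (xᵢ − x̄): 3.8000, -2.4000, 1.5000, -2.9000
Σ(xᵢ − x̄)² = 30.8600 ⇒ m₂ = 30.8600/4 = 7.71500
Σ(xᵢ − x̄)³ = 20.0340 ⇒ m₃ = 20.0340/4 = 5.00850
m₂^(3/2) = 7.71500^(1.5) = 21.42910
g₁ = m₃ / m₂^(3/2) = 5.00850 / 21.42910 ≈ 0.234

0.234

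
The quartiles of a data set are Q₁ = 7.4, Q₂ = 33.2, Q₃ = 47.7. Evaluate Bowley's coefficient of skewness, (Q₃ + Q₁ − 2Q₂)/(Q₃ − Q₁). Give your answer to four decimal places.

numerator: Q₃ + Q₁ − 2Q₂ = 47.7 + 7.4 − 2×33.2 = -11.3000
denominator: Q₃ − Q₁ = 47.7 − 7.4 = 40.3000
Bowley skewness = -11.3000 / 40.3000 ≈ -0.2804

-0.2804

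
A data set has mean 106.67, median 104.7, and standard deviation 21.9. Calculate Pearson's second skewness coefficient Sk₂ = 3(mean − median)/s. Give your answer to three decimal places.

Sk₂ = 3(106.67 − 104.7) / 21.9 = 3 × 1.9700 / 21.9
    = 5.9100 / 21.9 ≈ 0.270

0.270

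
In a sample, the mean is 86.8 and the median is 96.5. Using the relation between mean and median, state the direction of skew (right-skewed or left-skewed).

left-skewed

mean − median = 86.8 − 96.5 = -9.7
mean < median ⇒ the longer tail is on the left ⇒ left-skewed (negatively skewed).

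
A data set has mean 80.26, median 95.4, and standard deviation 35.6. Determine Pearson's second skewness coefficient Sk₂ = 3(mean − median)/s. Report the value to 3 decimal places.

Sk₂ = 3(80.26 − 95.4) / 35.6 = 3 × -15.1400 / 35.6
    = -45.4200 / 35.6 ≈ -1.276

-1.276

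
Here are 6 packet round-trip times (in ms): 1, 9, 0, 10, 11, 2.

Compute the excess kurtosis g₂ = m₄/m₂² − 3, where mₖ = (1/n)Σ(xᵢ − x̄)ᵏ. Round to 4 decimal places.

x̄ = 5.5000
Σ(xᵢ − x̄)² = 125.5000 ⇒ m₂ = 20.91667
Σ(xᵢ − x̄)⁴ = 2950.3750 ⇒ m₄ = 491.72917
m₂² = 437.50694
g₂ = m₄/m₂² − 3 = 1.12393 − 3 ≈ -1.8761

-1.8761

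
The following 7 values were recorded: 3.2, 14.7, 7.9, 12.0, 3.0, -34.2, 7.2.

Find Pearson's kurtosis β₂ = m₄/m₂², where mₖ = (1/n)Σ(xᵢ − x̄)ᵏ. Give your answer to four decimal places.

4.5773

x̄ = 1.9714
Σ(xᵢ − x̄)² = 1636.0143 ⇒ m₂ = 233.71633
Σ(xᵢ − x̄)⁴ = 1750188.2044 ⇒ m₄ = 250026.88635
m₂² = 54623.32129
β₂ = m₄/m₂² = 250026.88635 / 54623.32129 ≈ 4.5773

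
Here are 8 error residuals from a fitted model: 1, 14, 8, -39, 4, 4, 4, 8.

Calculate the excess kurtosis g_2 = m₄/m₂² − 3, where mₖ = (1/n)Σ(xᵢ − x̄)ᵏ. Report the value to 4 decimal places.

x̄ = 0.5000
Σ(xᵢ − x̄)² = 1892.0000 ⇒ m₂ = 236.50000
Σ(xᵢ − x̄)⁴ = 2474373.5000 ⇒ m₄ = 309296.68750
m₂² = 55932.25000
g_2 = m₄/m₂² − 3 = 5.52985 − 3 ≈ 2.5298

2.5298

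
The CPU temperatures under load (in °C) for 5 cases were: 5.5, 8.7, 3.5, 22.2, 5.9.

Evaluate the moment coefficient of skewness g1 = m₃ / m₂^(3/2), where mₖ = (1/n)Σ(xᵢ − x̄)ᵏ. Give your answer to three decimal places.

1.282

x̄ = (5.5 + 8.7 + 3.5 + 22.2 + 5.9) / 5 = 9.1600
deviations (xᵢ − x̄): -3.6600, -0.4600, -5.6600, 13.0400, -3.2600
Σ(xᵢ − x̄)² = 226.3120 ⇒ m₂ = 226.3120/5 = 45.26240
Σ(xᵢ − x̄)³ = 1952.2498 ⇒ m₃ = 1952.2498/5 = 390.44995
m₂^(3/2) = 45.26240^(1.5) = 304.51337
g1 = m₃ / m₂^(3/2) = 390.44995 / 304.51337 ≈ 1.282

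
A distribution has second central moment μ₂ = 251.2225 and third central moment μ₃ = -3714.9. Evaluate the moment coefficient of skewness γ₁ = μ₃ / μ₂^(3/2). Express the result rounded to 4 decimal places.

σ = √μ₂ = √251.2225 = 15.85000
σ³ = μ₂^(3/2) = 3981.87663
γ₁ = μ₃/σ³ = -3714.9 / 3981.87663 ≈ -0.9330

-0.9330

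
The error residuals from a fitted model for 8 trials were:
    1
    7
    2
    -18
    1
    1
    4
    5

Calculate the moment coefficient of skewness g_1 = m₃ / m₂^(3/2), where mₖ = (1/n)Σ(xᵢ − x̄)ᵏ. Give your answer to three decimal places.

-1.894

x̄ = (1 + 7 + 2 - 18 + 1 + 1 + 4 + 5) / 8 = 0.3750
deviations (xᵢ − x̄): 0.6250, 6.6250, 1.6250, -18.3750, 0.6250, 0.6250, 3.6250, 4.6250
Σ(xᵢ − x̄)² = 419.8750 ⇒ m₂ = 419.8750/8 = 52.48438
Σ(xᵢ − x̄)³ = -5761.7813 ⇒ m₃ = -5761.7813/8 = -720.22266
m₂^(3/2) = 52.48438^(1.5) = 380.22883
g_1 = m₃ / m₂^(3/2) = -720.22266 / 380.22883 ≈ -1.894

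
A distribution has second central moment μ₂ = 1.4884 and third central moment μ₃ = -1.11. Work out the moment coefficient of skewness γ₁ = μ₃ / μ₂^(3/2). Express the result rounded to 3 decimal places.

-0.611

σ = √μ₂ = √1.4884 = 1.22000
σ³ = μ₂^(3/2) = 1.81585
γ₁ = μ₃/σ³ = -1.11 / 1.81585 ≈ -0.611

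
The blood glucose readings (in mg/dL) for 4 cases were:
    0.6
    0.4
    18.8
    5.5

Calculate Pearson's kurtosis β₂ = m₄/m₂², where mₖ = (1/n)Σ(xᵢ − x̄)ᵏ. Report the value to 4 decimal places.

x̄ = 6.3250
Σ(xᵢ − x̄)² = 224.1875 ⇒ m₂ = 56.04688
Σ(xᵢ − x̄)⁴ = 26526.4449 ⇒ m₄ = 6631.61123
m₂² = 3141.25220
β₂ = m₄/m₂² = 6631.61123 / 3141.25220 ≈ 2.1111

2.1111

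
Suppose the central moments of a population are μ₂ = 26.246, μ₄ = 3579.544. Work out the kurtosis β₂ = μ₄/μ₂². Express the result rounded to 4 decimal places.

μ₂² = 26.246² = 688.85252
μ₄/μ₂² = 3579.544 / 688.85252 = 5.19639
β₂ ≈ 5.1964

5.1964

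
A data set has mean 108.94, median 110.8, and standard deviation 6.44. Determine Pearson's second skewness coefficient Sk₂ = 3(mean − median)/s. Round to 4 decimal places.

-0.8665

Sk₂ = 3(108.94 − 110.8) / 6.44 = 3 × -1.8600 / 6.44
    = -5.5800 / 6.44 ≈ -0.8665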